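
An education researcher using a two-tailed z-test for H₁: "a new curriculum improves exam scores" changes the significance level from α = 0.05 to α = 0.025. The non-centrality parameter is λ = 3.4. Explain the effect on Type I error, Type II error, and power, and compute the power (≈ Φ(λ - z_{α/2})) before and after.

Decreasing α from 0.05 to 0.025:
• Type I error rate decreases (α is the Type I rate by definition).
• Critical value moves from z_{α/2} = 1.96 to 2.241, so power = Φ(λ - z_{α/2}) goes from Φ(3.4 - 1.96) = 0.925 to Φ(3.4 - 2.241) = 0.877.
• Type II error rate β = 1 - power therefore increases (0.075 → 0.123).
Appropriate when false positives are costly — here, adopting a curriculum that gives no real benefit — disruption for nothing.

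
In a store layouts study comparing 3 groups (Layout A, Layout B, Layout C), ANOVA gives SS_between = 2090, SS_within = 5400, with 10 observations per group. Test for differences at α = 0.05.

df_between = 2, df_within = 27. F = MS_between/MS_within = 1045.0/200.0 = 5.225. F_crit ≈ 3.354. Reject H₀. At least one mean differs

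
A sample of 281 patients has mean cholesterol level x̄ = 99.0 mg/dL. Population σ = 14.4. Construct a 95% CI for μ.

CI = x̄ ± z*(σ/√n) = 99.0 ± 1.96(14.4/√281) = 99.0 ± 1.68 = (97.32, 100.68)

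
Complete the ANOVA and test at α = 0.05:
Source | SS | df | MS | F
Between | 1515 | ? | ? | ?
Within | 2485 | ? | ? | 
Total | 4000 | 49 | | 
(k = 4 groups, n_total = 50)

df_between = 3, df_within = 46. MS_between = 505.0, MS_within = 54.02. F = 9.348, F_crit ≈ 2.807. Reject H₀.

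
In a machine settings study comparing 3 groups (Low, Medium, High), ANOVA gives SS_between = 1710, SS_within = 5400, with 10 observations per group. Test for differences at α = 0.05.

df_between = 2, df_within = 27. F = MS_between/MS_within = 855.0/200.0 = 4.275. F_crit ≈ 3.354. Reject H₀. At least one mean differs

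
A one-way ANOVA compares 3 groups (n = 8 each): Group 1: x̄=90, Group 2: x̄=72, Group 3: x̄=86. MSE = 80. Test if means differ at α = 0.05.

Grand mean = 82.67. SS_between = 1429.33, MS_between = 714.67. F = 8.933, F_crit ≈ 3.467. Reject H₀.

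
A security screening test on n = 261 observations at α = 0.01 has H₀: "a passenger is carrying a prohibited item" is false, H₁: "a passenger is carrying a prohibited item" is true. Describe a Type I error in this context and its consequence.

Type I error: rejecting H₀ when it is true — concluding that a passenger is carrying a prohibited item when in fact it is not. Consequence: detaining an innocent passenger — delay and inconvenience.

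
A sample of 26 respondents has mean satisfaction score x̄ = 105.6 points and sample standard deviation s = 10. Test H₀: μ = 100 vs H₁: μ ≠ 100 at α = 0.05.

t = (x̄ - μ₀)/(s/√n) = (105.6 - 100)/(10/√26) = 2.855. df = 25, critical t = ±2.06. Reject H₀.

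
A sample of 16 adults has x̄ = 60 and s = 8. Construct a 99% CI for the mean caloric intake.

CI = x̄ ± t*(s/√n) = 60 ± 2.947(8/√16) = (54.11, 65.89)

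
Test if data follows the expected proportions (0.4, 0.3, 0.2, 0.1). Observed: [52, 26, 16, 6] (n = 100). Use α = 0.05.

Expected: [40.0, 30.0, 20.0, 10.0]. χ² = 6.533. df = 3, critical = 7.815. Fail to reject H₀.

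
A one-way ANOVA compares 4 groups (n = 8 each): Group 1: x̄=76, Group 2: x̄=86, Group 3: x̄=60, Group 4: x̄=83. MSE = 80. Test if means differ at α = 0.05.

Grand mean = 76.25. SS_between = 3238.0, MS_between = 1079.33. F = 13.492, F_crit ≈ 2.947. Reject H₀.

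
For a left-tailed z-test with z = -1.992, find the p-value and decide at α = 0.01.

p = P(Z < -1.992) = Φ(-1.992) ≈ 0.0232. Since p ≥ 0.01, fail to reject H₀ (not significant) at α = 0.01.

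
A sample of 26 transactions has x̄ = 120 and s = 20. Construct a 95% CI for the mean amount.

CI = x̄ ± t*(s/√n) = 120 ± 2.06(20/√26) = (111.92, 128.08)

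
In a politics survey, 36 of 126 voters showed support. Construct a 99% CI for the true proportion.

p̂ = 0.286. CI = p̂ ± z*√(p̂(1-p̂)/n) = (0.182, 0.389)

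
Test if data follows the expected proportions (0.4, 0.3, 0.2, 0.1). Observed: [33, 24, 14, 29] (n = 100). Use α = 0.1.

Expected: [40.0, 30.0, 20.0, 10.0]. χ² = 40.325. df = 3, critical = 6.251. Reject H₀.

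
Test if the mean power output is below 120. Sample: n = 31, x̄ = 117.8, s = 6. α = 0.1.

t = (117.8 - 120)/(6/√31) = -2.042, df = 30. Critical t = -1.31. Reject H₀.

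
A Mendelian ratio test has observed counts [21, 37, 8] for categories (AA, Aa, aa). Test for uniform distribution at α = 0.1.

Expected = 22 each. χ² = Σ(O-E)²/E = 19.182. df = 2, critical value = 4.605. Reject H₀.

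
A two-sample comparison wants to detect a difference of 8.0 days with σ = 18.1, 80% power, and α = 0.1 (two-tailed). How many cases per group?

n per group = 2(z_α/2 + z_β)²σ²/d² = 2×(1.645 + 0.84)²×18.1²/8.0² = 63.2 → n = 64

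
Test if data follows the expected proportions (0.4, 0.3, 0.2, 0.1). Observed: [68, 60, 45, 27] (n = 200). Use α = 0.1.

Expected: [80.0, 60.0, 40.0, 20.0]. χ² = 4.875. df = 3, critical = 6.251. Fail to reject H₀.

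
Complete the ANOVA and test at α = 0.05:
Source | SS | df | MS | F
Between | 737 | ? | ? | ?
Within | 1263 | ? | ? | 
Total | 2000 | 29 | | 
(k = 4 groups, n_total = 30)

df_between = 3, df_within = 26. MS_between = 245.67, MS_within = 48.58. F = 5.057, F_crit ≈ 2.975. Reject H₀.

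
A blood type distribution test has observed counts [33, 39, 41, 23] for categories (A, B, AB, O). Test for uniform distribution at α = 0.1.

Expected = 34 each. χ² = Σ(O-E)²/E = 5.765. df = 3, critical value = 6.251. Fail to reject H₀.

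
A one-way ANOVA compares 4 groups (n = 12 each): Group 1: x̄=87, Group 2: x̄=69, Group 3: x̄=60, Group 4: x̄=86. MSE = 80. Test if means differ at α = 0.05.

Grand mean = 75.5. SS_between = 6300.0, MS_between = 2100.0. F = 26.25, F_crit ≈ 2.816. Reject H₀.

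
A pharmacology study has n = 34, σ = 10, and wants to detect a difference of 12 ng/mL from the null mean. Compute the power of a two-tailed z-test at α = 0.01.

SE = σ/√n = 10/√34 = 1.715. Non-centrality λ = d/SE = 12/1.715 = 6.997. Power ≈ Φ(λ - z_{α/2}) = Φ(6.997 - 2.576) = Φ(4.421) = 1.0.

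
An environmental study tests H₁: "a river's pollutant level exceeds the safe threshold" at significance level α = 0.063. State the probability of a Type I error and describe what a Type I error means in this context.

P(Type I error) = α = 0.063. A Type I error is rejecting H₀ when H₀ is actually true (false positive) — here, concluding that a river's pollutant level exceeds the safe threshold when in fact this is not the case. Consequence: shutting down a compliant factory unnecessarily.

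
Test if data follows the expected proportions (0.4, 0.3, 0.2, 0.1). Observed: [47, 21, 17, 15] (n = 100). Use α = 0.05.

Expected: [40.0, 30.0, 20.0, 10.0]. χ² = 6.875. df = 3, critical = 7.815. Fail to reject H₀.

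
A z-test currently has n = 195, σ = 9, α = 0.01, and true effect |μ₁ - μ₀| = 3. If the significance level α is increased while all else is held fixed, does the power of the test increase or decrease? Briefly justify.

Power increases: a larger α lowers the critical value, so more of the H₁ sampling distribution falls in the rejection region.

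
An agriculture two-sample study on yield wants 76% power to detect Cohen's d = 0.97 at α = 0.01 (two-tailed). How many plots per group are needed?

z_{α/2} = 2.576, z_β = Φ⁻¹(0.76) = 0.706. For large effect (d = 0.97): n per group = 2(z_{α/2} + z_β)²/d² = 2(2.576 + 0.706)²/0.97² = 22.9 → 23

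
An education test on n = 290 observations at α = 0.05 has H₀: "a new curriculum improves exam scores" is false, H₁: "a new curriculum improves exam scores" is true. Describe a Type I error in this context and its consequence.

Type I error: rejecting H₀ when it is true — concluding that a new curriculum improves exam scores when in fact it is not. Consequence: adopting a curriculum that gives no real benefit — disruption for nothing.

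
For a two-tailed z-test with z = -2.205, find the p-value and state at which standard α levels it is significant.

p = 2·P(Z > |-2.205|) = 2·(1 - Φ(2.205)) ≈ 0.0275. Significant at α = 0.1; Significant at α = 0.05.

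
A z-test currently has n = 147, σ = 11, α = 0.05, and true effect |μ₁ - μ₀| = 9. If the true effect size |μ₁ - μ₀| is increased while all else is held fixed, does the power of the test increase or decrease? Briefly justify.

Power increases: a larger true effect increases the non-centrality λ = |μ₁ - μ₀|/(σ/√n).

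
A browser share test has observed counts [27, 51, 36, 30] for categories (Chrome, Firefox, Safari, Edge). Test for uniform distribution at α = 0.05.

Expected = 36 each. χ² = Σ(O-E)²/E = 9.5. df = 3, critical value = 7.815. Reject H₀.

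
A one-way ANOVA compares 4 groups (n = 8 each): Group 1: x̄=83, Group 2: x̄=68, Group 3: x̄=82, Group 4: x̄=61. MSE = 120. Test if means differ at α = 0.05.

Grand mean = 73.5. SS_between = 2792.0, MS_between = 930.67. F = 7.756, F_crit ≈ 2.947. Reject H₀.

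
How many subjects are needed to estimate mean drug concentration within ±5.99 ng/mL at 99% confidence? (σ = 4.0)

n = (z*σ/E)² = (2.576×4.0/5.99)² = 3.0 → n = 3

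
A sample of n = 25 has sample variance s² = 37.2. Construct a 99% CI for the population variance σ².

df = 24. χ²_{0.005} = 45.559, χ²_{0.995} = 9.886. CI for σ² = ((n-1)s²/χ²_{α/2}, (n-1)s²/χ²_{1-α/2}) = (24·37.2/45.559, 24·37.2/9.886) = (19.6, 90.31)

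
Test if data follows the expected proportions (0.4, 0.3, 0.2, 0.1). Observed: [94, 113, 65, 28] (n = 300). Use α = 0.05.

Expected: [120.0, 90.0, 60.0, 30.0]. χ² = 12.061. df = 3, critical = 7.815. Reject H₀.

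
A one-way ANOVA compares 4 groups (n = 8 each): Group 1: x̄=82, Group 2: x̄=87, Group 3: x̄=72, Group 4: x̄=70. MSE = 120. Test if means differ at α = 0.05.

Grand mean = 77.75. SS_between = 1574.0, MS_between = 524.67. F = 4.372, F_crit ≈ 2.947. Reject H₀.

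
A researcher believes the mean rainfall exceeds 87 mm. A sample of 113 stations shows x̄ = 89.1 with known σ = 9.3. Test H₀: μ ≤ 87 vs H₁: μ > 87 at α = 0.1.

z = 2.4. Critical value: 1.28. Reject H₀.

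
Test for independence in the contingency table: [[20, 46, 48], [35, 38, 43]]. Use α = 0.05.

χ² = 5.111. df = 2, critical = 5.991. Fail to reject H₀. No evidence of dependence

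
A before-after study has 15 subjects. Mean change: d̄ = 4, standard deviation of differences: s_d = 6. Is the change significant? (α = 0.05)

t = d̄/(s_d/√n) = 4/(6/√15) = 2.582. df = 14, critical t = ±2.145. Reject H₀.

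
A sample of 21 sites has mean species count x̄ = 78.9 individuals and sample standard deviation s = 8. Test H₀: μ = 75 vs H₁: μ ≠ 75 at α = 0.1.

t = (x̄ - μ₀)/(s/√n) = (78.9 - 75)/(8/√21) = 2.234. df = 20, critical t = ±1.725. Reject H₀.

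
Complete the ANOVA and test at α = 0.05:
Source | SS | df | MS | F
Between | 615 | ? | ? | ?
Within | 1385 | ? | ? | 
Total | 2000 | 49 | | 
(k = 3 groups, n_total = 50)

df_between = 2, df_within = 47. MS_between = 307.5, MS_within = 29.47. F = 10.435, F_crit ≈ 3.195. Reject H₀.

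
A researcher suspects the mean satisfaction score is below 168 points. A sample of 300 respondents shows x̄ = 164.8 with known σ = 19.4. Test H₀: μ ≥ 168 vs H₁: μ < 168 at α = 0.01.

z = -2.857. Critical value: -2.33. Reject H₀.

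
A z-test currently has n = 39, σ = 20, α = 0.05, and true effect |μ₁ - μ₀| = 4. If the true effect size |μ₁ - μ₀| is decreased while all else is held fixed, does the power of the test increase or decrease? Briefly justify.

Power decreases: a smaller true effect decreases the non-centrality λ = |μ₁ - μ₀|/(σ/√n).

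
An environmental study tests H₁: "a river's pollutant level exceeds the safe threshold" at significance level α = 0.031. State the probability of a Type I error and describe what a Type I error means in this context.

P(Type I error) = α = 0.031. A Type I error is rejecting H₀ when H₀ is actually true (false positive) — here, concluding that a river's pollutant level exceeds the safe threshold when in fact this is not the case. Consequence: shutting down a compliant factory unnecessarily.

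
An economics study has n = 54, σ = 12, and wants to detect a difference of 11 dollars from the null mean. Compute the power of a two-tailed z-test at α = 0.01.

SE = σ/√n = 12/√54 = 1.633. Non-centrality λ = d/SE = 11/1.633 = 6.736. Power ≈ Φ(λ - z_{α/2}) = Φ(6.736 - 2.576) = Φ(4.16) = 1.0.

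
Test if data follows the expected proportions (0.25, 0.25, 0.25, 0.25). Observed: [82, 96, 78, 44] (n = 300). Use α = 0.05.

Expected: [75.0, 75.0, 75.0, 75.0]. χ² = 19.467. df = 3, critical = 7.815. Reject H₀.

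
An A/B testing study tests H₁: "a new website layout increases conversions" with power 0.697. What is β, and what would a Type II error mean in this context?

β = 1 - power = 1 - 0.697 = 0.303. A Type II error is failing to reject H₀ when H₀ is false (false negative) — here, failing to conclude that a new website layout increases conversions when in fact it is true. Consequence: discarding a layout that would have improved conversions — lost revenue.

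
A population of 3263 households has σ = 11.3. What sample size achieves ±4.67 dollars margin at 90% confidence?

Without FPC: n₀ = (1.645×11.3/4.67)² = 15.844. With FPC: n = n₀N/(n₀+N-1) = 15.8 → n = 16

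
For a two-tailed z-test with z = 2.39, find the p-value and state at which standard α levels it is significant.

p = 2·P(Z > |2.39|) = 2·(1 - Φ(2.39)) ≈ 0.0168. Significant at α = 0.1; Significant at α = 0.05.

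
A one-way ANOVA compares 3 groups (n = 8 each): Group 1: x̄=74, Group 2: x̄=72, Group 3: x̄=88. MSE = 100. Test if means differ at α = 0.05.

Grand mean = 78.0. SS_between = 1216.0, MS_between = 608.0. F = 6.08, F_crit ≈ 3.467. Reject H₀.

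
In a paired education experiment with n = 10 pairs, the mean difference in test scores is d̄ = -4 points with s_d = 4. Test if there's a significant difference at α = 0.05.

t = d̄/(s_d/√n) = -4/(4/√10) = -3.162. df = 9, critical t = ±2.262. Reject H₀.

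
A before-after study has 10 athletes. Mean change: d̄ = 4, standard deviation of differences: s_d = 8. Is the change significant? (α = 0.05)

t = d̄/(s_d/√n) = 4/(8/√10) = 1.581. df = 9, critical t = ±2.262. Fail to reject H₀.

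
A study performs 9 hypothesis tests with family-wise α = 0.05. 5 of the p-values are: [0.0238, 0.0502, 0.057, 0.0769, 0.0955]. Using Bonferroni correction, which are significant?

Bonferroni α = 0.05/9 = 0.00556. None of the given p-values are significant.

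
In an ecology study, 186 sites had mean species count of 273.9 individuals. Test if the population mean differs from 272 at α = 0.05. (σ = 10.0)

z = (x̄ - μ₀)/(σ/√n) = (273.9 - 272)/(10.0/√186) = 2.591. Critical value: ±1.96. Since |2.591| > 1.96, Reject H₀.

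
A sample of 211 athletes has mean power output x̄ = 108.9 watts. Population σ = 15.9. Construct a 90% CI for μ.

CI = x̄ ± z*(σ/√n) = 108.9 ± 1.645(15.9/√211) = 108.9 ± 1.8 = (107.1, 110.7)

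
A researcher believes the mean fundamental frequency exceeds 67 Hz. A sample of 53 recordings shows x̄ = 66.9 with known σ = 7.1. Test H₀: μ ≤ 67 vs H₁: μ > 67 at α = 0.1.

z = -0.103. Critical value: 1.28. Fail to reject H₀.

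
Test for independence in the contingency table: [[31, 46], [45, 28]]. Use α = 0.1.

χ² = 6.856. df = 1, critical = 2.706. Reject H₀. Variables are dependent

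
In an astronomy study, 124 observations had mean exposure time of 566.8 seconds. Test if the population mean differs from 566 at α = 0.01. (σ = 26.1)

z = (x̄ - μ₀)/(σ/√n) = (566.8 - 566)/(26.1/√124) = 0.341. Critical value: ±2.576. Since |0.341| ≤ 2.576, Fail to reject H₀.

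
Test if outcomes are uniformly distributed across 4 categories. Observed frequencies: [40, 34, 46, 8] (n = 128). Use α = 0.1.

Expected = 32 each. χ² = Σ(O-E)²/E = 26.25. df = 3, critical value = 6.251. Reject H₀.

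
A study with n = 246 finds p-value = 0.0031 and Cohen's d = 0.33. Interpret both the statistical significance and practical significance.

Statistically significant (p = 0.0031 < 0.05). Cohen's d = 0.33 indicates a small effect size. Both statistical and practical significance should be considered.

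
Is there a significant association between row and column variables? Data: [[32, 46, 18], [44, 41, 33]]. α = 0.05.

χ² = 4.378. df = 2, critical = 5.991. Fail to reject H₀. No evidence of dependence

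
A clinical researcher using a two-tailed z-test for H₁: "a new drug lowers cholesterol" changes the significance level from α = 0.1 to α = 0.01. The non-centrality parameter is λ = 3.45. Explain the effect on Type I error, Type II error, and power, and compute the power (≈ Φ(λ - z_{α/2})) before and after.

Decreasing α from 0.1 to 0.01:
• Type I error rate decreases (α is the Type I rate by definition).
• Critical value moves from z_{α/2} = 1.645 to 2.576, so power = Φ(λ - z_{α/2}) goes from Φ(3.45 - 1.645) = 0.964 to Φ(3.45 - 2.576) = 0.809.
• Type II error rate β = 1 - power therefore increases (0.036 → 0.191).
Appropriate when false positives are costly — here, approving an ineffective drug — patients take a useless medication and may skip effective alternatives.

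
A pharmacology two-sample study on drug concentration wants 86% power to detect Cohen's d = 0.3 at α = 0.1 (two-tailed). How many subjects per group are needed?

z_{α/2} = 1.645, z_β = Φ⁻¹(0.86) = 1.08. For small effect (d = 0.3): n per group = 2(z_{α/2} + z_β)²/d² = 2(1.645 + 1.08)²/0.3² = 165.01 → 166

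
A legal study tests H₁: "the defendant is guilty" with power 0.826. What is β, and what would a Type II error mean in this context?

β = 1 - power = 1 - 0.826 = 0.174. A Type II error is failing to reject H₀ when H₀ is false (false negative) — here, failing to conclude that the defendant is guilty when in fact it is true. Consequence: acquitting a guilty person.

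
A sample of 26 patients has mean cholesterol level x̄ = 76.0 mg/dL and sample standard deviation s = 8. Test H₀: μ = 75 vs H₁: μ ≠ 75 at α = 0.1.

t = (x̄ - μ₀)/(s/√n) = (76.0 - 75)/(8/√26) = 0.637. df = 25, critical t = ±1.708. Fail to reject H₀.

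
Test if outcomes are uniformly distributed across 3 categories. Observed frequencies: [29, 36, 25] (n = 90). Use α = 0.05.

Expected = 30 each. χ² = Σ(O-E)²/E = 2.067. df = 2, critical value = 5.991. Fail to reject H₀.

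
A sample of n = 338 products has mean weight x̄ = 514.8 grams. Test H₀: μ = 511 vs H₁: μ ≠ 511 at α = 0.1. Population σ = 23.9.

z = (x̄ - μ₀)/(σ/√n) = (514.8 - 511)/(23.9/√338) = 2.923. Critical value: ±1.645. Since |2.923| > 1.645, Reject H₀.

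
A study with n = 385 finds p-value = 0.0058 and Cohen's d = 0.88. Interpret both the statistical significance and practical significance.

Statistically significant (p = 0.0058 < 0.05). Cohen's d = 0.88 indicates a large effect size. Both statistical and practical significance should be considered.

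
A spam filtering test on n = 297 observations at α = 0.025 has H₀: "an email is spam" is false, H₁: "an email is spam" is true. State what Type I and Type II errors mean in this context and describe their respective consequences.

Type I (false positive): concluding that an email is spam when it is not — a legitimate email is sent to the spam folder and the user misses it. Type II (false negative): failing to conclude that an email is spam when it is — a spam email lands in the inbox. Which is costlier depends on domain priorities and is a judgement call rather than a statistical fact.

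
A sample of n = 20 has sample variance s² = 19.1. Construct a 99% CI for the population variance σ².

df = 19. χ²_{0.005} = 38.582, χ²_{0.995} = 6.844. CI for σ² = ((n-1)s²/χ²_{α/2}, (n-1)s²/χ²_{1-α/2}) = (19·19.1/38.582, 19·19.1/6.844) = (9.41, 53.02)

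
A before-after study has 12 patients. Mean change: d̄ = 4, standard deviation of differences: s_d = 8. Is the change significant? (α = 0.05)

t = d̄/(s_d/√n) = 4/(8/√12) = 1.732. df = 11, critical t = ±2.201. Fail to reject H₀.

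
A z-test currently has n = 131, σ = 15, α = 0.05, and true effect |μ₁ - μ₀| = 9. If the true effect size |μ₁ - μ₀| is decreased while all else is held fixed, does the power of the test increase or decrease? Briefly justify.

Power decreases: a smaller true effect decreases the non-centrality λ = |μ₁ - μ₀|/(σ/√n).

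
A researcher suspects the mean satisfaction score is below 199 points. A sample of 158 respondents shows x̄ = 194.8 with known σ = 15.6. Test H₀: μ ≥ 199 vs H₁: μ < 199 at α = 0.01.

z = -3.384. Critical value: -2.33. Reject H₀.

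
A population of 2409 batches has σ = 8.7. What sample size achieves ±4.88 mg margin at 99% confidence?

Without FPC: n₀ = (2.576×8.7/4.88)² = 21.091. With FPC: n = n₀N/(n₀+N-1) = 20.9 → n = 21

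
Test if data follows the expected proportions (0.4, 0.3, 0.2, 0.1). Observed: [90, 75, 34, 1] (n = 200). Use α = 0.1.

Expected: [80.0, 60.0, 40.0, 20.0]. χ² = 23.95. df = 3, critical = 6.251. Reject H₀.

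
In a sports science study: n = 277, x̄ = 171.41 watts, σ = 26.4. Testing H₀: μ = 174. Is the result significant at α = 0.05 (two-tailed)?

z = (171.41 - 174)/(26.4/√277) = -1.633. Since |z| ≤ 1.96, not significant at α = 0.05.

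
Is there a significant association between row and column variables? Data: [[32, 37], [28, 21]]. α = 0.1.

χ² = 1.329. df = 1, critical = 2.706. Fail to reject H₀. No evidence of dependence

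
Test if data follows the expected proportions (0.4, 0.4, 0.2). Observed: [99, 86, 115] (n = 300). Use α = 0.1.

Expected: [120.0, 120.0, 60.0]. χ² = 63.725. df = 2, critical = 4.605. Reject H₀.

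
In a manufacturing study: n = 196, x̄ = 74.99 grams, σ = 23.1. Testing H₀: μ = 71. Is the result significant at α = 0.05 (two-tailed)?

z = (74.99 - 71)/(23.1/√196) = 2.418. Since |z| > 1.96, significant at α = 0.05.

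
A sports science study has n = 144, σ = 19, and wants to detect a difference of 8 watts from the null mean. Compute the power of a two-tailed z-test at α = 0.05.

SE = σ/√n = 19/√144 = 1.583. Non-centrality λ = d/SE = 8/1.583 = 5.053. Power ≈ Φ(λ - z_{α/2}) = Φ(5.053 - 1.96) = Φ(3.093) = 0.999.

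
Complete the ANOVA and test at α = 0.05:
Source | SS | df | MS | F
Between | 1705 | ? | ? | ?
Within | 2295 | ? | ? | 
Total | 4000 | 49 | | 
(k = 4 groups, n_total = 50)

df_between = 3, df_within = 46. MS_between = 568.33, MS_within = 49.89. F = 11.391, F_crit ≈ 2.807. Reject H₀.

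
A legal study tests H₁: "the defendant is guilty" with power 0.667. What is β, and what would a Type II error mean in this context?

β = 1 - power = 1 - 0.667 = 0.333. A Type II error is failing to reject H₀ when H₀ is false (false negative) — here, failing to conclude that the defendant is guilty when in fact it is true. Consequence: acquitting a guilty person.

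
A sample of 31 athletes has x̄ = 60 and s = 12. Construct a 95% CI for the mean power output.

CI = x̄ ± t*(s/√n) = 60 ± 2.042(12/√31) = (55.6, 64.4)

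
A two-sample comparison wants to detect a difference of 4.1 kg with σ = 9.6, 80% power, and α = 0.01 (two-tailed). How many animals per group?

n per group = 2(z_α/2 + z_β)²σ²/d² = 2×(2.576 + 0.84)²×9.6²/4.1² = 128.0 → n = 128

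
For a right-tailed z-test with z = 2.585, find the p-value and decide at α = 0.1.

p = P(Z > 2.585) = 1 - Φ(2.585) ≈ 0.0049. Since p < 0.1, reject H₀ (significant) at α = 0.1.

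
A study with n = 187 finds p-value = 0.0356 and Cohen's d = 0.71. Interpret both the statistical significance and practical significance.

Statistically significant (p = 0.0356 < 0.05). Cohen's d = 0.71 indicates a medium effect size. Both statistical and practical significance should be considered.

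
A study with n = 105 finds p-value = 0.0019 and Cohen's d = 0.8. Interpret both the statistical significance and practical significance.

Statistically significant (p = 0.0019 < 0.05). Cohen's d = 0.8 indicates a large effect size. Both statistical and practical significance should be considered.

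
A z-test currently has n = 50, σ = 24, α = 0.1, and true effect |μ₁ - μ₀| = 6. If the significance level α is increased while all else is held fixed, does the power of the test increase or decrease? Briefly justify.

Power increases: a larger α lowers the critical value, so more of the H₁ sampling distribution falls in the rejection region.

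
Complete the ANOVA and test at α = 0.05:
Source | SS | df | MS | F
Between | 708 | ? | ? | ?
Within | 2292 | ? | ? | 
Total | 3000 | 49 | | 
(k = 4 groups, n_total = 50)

df_between = 3, df_within = 46. MS_between = 236.0, MS_within = 49.83. F = 4.736, F_crit ≈ 2.807. Reject H₀.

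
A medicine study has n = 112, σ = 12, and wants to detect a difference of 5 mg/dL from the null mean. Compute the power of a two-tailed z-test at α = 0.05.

SE = σ/√n = 12/√112 = 1.134. Non-centrality λ = d/SE = 5/1.134 = 4.41. Power ≈ Φ(λ - z_{α/2}) = Φ(4.41 - 1.96) = Φ(2.45) = 0.993.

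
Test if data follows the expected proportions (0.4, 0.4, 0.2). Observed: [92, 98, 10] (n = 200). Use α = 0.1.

Expected: [80.0, 80.0, 40.0]. χ² = 28.35. df = 2, critical = 4.605. Reject H₀.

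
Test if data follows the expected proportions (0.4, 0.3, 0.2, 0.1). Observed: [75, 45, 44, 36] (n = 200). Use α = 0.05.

Expected: [80.0, 60.0, 40.0, 20.0]. χ² = 17.262. df = 3, critical = 7.815. Reject H₀.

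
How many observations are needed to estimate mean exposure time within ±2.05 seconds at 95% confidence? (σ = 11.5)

n = (z*σ/E)² = (1.96×11.5/2.05)² = 120.9 → n = 121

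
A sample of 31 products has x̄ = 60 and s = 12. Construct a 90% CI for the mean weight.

CI = x̄ ± t*(s/√n) = 60 ± 1.697(12/√31) = (56.34, 63.66)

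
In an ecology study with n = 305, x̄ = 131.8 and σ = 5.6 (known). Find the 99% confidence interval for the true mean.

CI = x̄ ± z*(σ/√n) = 131.8 ± 2.576(5.6/√305) = 131.8 ± 0.83 = (130.97, 132.63)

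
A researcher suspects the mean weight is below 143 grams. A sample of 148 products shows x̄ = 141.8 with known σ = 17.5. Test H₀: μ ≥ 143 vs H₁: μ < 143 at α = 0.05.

z = -0.834. Critical value: -1.645. Fail to reject H₀.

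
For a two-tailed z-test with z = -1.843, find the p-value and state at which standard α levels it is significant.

p = 2·P(Z > |-1.843|) = 2·(1 - Φ(1.843)) ≈ 0.0653. Significant at α = 0.1.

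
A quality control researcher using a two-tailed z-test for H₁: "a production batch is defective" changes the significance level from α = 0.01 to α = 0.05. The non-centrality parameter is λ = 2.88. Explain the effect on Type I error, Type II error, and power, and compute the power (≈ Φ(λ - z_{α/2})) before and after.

Increasing α from 0.01 to 0.05:
• Type I error rate increases (α is the Type I rate by definition).
• Critical value moves from z_{α/2} = 2.576 to 1.96, so power = Φ(λ - z_{α/2}) goes from Φ(2.88 - 2.576) = 0.619 to Φ(2.88 - 1.96) = 0.821.
• Type II error rate β = 1 - power therefore decreases (0.381 → 0.179).
Appropriate when false negatives are costly — here, shipping a defective batch — faulty products reach customers.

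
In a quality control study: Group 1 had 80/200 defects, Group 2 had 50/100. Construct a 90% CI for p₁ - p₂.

p̂₁ = 0.4, p̂₂ = 0.5. Difference = -0.1. CI = (-0.2, 0.0)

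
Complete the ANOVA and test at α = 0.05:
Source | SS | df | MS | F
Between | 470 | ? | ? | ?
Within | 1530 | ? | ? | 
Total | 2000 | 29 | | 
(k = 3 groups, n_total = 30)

df_between = 2, df_within = 27. MS_between = 235.0, MS_within = 56.67. F = 4.147, F_crit ≈ 3.354. Reject H₀.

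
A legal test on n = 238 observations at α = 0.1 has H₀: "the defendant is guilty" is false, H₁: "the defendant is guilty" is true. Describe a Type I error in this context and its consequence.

Type I error: rejecting H₀ when it is true — concluding that the defendant is guilty when in fact it is not. Consequence: convicting an innocent person.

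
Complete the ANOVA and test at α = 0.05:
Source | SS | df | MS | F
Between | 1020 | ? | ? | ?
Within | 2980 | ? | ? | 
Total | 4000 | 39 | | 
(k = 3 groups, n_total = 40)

df_between = 2, df_within = 37. MS_between = 510.0, MS_within = 80.54. F = 6.332, F_crit ≈ 3.252. Reject H₀.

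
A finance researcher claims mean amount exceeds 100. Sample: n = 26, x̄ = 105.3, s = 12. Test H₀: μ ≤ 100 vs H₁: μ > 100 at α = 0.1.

t = (105.3 - 100)/(12/√26) = 2.252, df = 25. Critical t = 1.316. Reject H₀.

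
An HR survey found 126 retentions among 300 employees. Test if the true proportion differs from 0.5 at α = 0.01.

p̂ = 0.42, p₀ = 0.5. z = (p̂ - p₀)/√(p₀(1-p₀)/n) = -2.771. Critical: ±2.576. Reject H₀.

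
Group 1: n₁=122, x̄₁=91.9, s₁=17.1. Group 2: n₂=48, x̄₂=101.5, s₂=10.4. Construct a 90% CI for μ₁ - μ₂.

Difference = -9.6. SE = √(17.1²/122 + 10.4²/48) = 2.156. CI = (-13.15, -6.05)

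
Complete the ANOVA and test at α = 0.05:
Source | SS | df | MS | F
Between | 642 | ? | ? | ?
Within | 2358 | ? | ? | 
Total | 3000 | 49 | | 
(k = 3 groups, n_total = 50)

df_between = 2, df_within = 47. MS_between = 321.0, MS_within = 50.17. F = 6.398, F_crit ≈ 3.195. Reject H₀.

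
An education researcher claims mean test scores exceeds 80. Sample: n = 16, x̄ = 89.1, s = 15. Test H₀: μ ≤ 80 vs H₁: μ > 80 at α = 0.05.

t = (89.1 - 80)/(15/√16) = 2.427, df = 15. Critical t = 1.753. Reject H₀.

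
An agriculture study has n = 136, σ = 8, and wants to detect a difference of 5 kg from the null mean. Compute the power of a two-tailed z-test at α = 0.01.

SE = σ/√n = 8/√136 = 0.686. Non-centrality λ = d/SE = 5/0.686 = 7.289. Power ≈ Φ(λ - z_{α/2}) = Φ(7.289 - 2.576) = Φ(4.713) = 1.0.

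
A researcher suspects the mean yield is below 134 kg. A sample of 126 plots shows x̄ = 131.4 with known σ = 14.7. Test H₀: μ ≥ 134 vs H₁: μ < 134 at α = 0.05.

z = -1.985. Critical value: -1.645. Reject H₀.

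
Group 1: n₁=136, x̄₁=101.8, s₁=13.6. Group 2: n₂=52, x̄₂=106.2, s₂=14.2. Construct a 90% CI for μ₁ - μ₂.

Difference = -4.4. SE = √(13.6²/136 + 14.2²/52) = 2.289. CI = (-8.16, -0.64)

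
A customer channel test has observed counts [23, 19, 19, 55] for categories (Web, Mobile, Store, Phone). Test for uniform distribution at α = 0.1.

Expected = 29 each. χ² = Σ(O-E)²/E = 31.448. df = 3, critical value = 6.251. Reject H₀.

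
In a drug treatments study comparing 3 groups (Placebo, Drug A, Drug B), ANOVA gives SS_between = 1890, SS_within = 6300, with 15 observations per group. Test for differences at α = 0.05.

df_between = 2, df_within = 42. F = MS_between/MS_within = 945.0/150.0 = 6.3. F_crit ≈ 3.22. Reject H₀. At least one mean differs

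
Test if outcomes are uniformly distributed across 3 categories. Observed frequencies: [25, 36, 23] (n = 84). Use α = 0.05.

Expected = 28 each. χ² = Σ(O-E)²/E = 3.5. df = 2, critical value = 5.991. Fail to reject H₀.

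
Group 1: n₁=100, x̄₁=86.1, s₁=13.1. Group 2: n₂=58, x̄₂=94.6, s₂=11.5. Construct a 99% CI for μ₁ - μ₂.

Difference = -8.5. SE = √(13.1²/100 + 11.5²/58) = 1.999. CI = (-13.65, -3.35)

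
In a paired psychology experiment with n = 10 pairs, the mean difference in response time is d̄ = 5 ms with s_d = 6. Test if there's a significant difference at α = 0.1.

t = d̄/(s_d/√n) = 5/(6/√10) = 2.635. df = 9, critical t = ±1.833. Reject H₀.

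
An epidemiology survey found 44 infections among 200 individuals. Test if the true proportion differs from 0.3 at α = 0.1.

p̂ = 0.22, p₀ = 0.3. z = (p̂ - p₀)/√(p₀(1-p₀)/n) = -2.469. Critical: ±1.645. Reject H₀.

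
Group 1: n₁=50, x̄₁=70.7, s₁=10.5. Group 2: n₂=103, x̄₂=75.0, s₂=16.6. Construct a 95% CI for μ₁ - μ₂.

Difference = -4.3. SE = √(10.5²/50 + 16.6²/103) = 2.209. CI = (-8.63, 0.03)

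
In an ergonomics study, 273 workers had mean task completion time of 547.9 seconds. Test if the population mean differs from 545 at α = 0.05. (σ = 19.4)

z = (x̄ - μ₀)/(σ/√n) = (547.9 - 545)/(19.4/√273) = 2.47. Critical value: ±1.96. Since |2.47| > 1.96, Reject H₀.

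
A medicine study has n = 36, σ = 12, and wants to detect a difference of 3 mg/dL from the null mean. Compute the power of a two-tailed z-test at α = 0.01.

SE = σ/√n = 12/√36 = 2.0. Non-centrality λ = d/SE = 3/2.0 = 1.5. Power ≈ Φ(λ - z_{α/2}) = Φ(1.5 - 2.576) = Φ(-1.076) = 0.141.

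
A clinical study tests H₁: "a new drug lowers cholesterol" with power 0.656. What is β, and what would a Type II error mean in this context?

β = 1 - power = 1 - 0.656 = 0.344. A Type II error is failing to reject H₀ when H₀ is false (false negative) — here, failing to conclude that a new drug lowers cholesterol when in fact it is true. Consequence: shelving an effective drug — patients miss out on a treatment that would have helped.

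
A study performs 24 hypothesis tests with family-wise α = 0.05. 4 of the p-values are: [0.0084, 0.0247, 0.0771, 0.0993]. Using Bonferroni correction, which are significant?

Bonferroni α = 0.05/24 = 0.00208. None of the given p-values are significant.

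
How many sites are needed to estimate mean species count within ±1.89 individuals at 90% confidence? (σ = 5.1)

n = (z*σ/E)² = (1.645×5.1/1.89)² = 19.7 → n = 20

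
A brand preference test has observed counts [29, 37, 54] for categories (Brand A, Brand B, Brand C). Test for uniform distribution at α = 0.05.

Expected = 40 each. χ² = Σ(O-E)²/E = 8.15. df = 2, critical value = 5.991. Reject H₀.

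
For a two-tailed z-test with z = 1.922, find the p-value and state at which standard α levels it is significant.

p = 2·P(Z > |1.922|) = 2·(1 - Φ(1.922)) ≈ 0.0546. Significant at α = 0.1.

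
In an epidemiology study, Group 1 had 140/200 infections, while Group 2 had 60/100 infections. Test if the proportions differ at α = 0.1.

p̂₁ = 0.7, p̂₂ = 0.6, pooled p̂ = 0.667. z = 1.732. Critical: ±1.645. Reject H₀.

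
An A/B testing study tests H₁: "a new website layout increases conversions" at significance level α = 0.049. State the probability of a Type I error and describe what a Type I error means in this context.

P(Type I error) = α = 0.049. A Type I error is rejecting H₀ when H₀ is actually true (false positive) — here, concluding that a new website layout increases conversions when in fact this is not the case. Consequence: rolling out a layout that doesn't actually help — wasted engineering effort.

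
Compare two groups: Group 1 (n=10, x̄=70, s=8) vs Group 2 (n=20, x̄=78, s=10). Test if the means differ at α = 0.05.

Pooled sp = 9.4. t = -2.197, df = 28. Critical t = ±2.048. Reject H₀.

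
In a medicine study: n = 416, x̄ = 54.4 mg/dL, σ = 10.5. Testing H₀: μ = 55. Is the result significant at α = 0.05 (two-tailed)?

z = (54.4 - 55)/(10.5/√416) = -1.165. Since |z| ≤ 1.96, not significant at α = 0.05.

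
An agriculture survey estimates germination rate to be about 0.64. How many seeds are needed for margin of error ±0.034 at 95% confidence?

n = z²p(1-p)/E² = 1.96²×0.64×0.36/0.034² = 765.7 → n = 766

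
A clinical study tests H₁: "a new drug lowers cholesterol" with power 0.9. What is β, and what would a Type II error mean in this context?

β = 1 - power = 1 - 0.9 = 0.1. A Type II error is failing to reject H₀ when H₀ is false (false negative) — here, failing to conclude that a new drug lowers cholesterol when in fact it is true. Consequence: shelving an effective drug — patients miss out on a treatment that would have helped.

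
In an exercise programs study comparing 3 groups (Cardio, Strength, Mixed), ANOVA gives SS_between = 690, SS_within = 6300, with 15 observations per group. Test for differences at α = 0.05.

df_between = 2, df_within = 42. F = MS_between/MS_within = 345.0/150.0 = 2.3. F_crit ≈ 3.22. Fail to reject H₀.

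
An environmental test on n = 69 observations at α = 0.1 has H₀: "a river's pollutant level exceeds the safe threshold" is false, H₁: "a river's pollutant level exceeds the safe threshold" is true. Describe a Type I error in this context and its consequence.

Type I error: rejecting H₀ when it is true — concluding that a river's pollutant level exceeds the safe threshold when in fact it is not. Consequence: shutting down a compliant factory unnecessarily.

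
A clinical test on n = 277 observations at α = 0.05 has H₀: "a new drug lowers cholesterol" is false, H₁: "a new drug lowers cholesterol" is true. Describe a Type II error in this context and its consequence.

Type II error: failing to reject H₀ when it is false — concluding that a new drug lowers cholesterol is not supported when in fact it is. Consequence: shelving an effective drug — patients miss out on a treatment that would have helped.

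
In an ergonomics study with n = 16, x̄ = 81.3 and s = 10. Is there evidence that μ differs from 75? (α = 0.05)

t = (x̄ - μ₀)/(s/√n) = (81.3 - 75)/(10/√16) = 2.52. df = 15, critical t = ±2.131. Reject H₀.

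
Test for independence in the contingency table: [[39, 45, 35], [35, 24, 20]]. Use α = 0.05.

χ² = 2.729. df = 2, critical = 5.991. Fail to reject H₀. No evidence of dependence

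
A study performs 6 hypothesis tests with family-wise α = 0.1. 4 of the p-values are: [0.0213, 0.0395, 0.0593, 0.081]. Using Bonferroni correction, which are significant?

Bonferroni α = 0.1/6 = 0.01667. None of the given p-values are significant.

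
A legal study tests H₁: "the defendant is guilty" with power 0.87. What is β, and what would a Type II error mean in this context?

β = 1 - power = 1 - 0.87 = 0.13. A Type II error is failing to reject H₀ when H₀ is false (false negative) — here, failing to conclude that the defendant is guilty when in fact it is true. Consequence: acquitting a guilty person.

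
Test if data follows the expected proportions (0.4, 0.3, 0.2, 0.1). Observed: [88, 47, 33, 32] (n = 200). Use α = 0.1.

Expected: [80.0, 60.0, 40.0, 20.0]. χ² = 12.042. df = 3, critical = 6.251. Reject H₀.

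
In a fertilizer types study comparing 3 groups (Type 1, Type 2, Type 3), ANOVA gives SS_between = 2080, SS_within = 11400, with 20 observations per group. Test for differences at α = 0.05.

df_between = 2, df_within = 57. F = MS_between/MS_within = 1040.0/200.0 = 5.2. F_crit ≈ 3.159. Reject H₀. At least one mean differs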